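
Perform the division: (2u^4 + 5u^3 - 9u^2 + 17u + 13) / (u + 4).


(2u^4 + 5u^3 - 9u^2 + 17u + 13) / (u + 4)
Step 1: 2u^3 * (u + 4) = 2u^4 + 8u^3; subtract.
Step 2: -3u^2 * (u + 4) = -3u^3 - 12u^2; subtract.
Step 3: 3u * (u + 4) = 3u^2 + 12u; subtract.
Step 4: 5 * (u + 4) = 5u + 20; subtract.
Quotient: 2u^3 - 3u^2 + 3u + 5, Remainder: -7


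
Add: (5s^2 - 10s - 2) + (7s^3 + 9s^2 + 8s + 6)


Align terms by degree and add:
  5s^2 - 10s - 2
+ 7s^3 + 9s^2 + 8s + 6
= 7s^3 + 14s^2 - 2s + 4


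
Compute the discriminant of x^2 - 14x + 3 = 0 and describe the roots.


D = b^2 - 4ac = (-14)^2 - 4(1)(3) = 196 - 12 = 184
Since D > 0: two distinct irrational roots


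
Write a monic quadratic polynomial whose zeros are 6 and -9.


p(x) = (x - 6)(x + 9)
Expand: x^2 + 3x - 54


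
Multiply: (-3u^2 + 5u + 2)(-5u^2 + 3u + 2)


Distribute each term of the first polynomial:
  (-3u^2)(-5u^2 + 3u + 2) = 15u^4 - 9u^3 - 6u^2
  (5u)(-5u^2 + 3u + 2) = -25u^3 + 15u^2 + 10u
  (2)(-5u^2 + 3u + 2) = -10u^2 + 6u + 4
Sum: 15u^4 - 34u^3 - u^2 + 16u + 4


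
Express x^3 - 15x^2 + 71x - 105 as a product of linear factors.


Try integer roots (divisors of -105). x=5: p(5)=0.
Divide out (x - 5): quotient is x^2 - 10x + 21.
Factor the quadratic: (x - 3)(x - 7)
Result: (x - 5)(x - 3)(x - 7)


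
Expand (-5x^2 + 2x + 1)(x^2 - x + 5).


Distribute each term of the first polynomial:
  (-5x^2)(x^2 - x + 5) = -5x^4 + 5x^3 - 25x^2
  (2x)(x^2 - x + 5) = 2x^3 - 2x^2 + 10x
  (1)(x^2 - x + 5) = x^2 - x + 5
Sum: -5x^4 + 7x^3 - 26x^2 + 9x + 5


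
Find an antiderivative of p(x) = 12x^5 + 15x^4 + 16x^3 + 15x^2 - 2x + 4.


Reverse power rule on each term:
  ∫ 12x^5 dx = 2x^6
  ∫ 15x^4 dx = 3x^5
  ∫ 16x^3 dx = 4x^4
  ∫ 15x^2 dx = 5x^3
  ∫ -2x dx = -x^2
  ∫ 4 dx = 4x
F(x) = 2x^6 + 3x^5 + 4x^4 + 5x^3 - x^2 + 4x + C


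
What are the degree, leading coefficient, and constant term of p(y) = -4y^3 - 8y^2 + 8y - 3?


Highest power of y is 3, with coefficient -4. Constant term is -3.
Degree = 3, leading coefficient = -4, constant term = -3


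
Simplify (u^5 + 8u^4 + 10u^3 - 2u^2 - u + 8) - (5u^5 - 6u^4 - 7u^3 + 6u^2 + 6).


Distribute the minus sign:
  (u^5 + 8u^4 + 10u^3 - 2u^2 - u + 8)
- (5u^5 - 6u^4 - 7u^3 + 6u^2 + 6)
Negate second polynomial: -5u^5 + 6u^4 + 7u^3 - 6u^2 - 6
Add: -4u^5 + 14u^4 + 17u^3 - 8u^2 - u + 2


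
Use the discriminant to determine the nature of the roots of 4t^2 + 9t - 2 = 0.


D = b^2 - 4ac = (9)^2 - 4(4)(-2) = 81 + 32 = 113
Since D > 0: two distinct irrational roots


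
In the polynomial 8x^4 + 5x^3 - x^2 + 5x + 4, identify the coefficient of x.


Read off the coefficient of x: 5


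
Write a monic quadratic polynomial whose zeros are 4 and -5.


p(n) = (n - 4)(n + 5)
Expand: n^2 + n - 20


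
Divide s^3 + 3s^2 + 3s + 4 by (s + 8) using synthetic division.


Synthetic division with c = -8. Coefficients: 1, 3, 3, 4
Bring down 1.
  1 * -8 = -8; -8 + 3 = -5
  -5 * -8 = 40; 40 + 3 = 43
  43 * -8 = -344; -344 + 4 = -340
Quotient: s^2 - 5s + 43, Remainder: -340


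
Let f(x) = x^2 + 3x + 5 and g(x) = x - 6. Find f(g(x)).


Substitute g(x) into f:
f(g(x)) = 1*(x - 6)^2 + 3*(x - 6) + 5
(x - 6)^2 = x^2 - 12x + 36
Expand and combine: x^2 - 9x + 23


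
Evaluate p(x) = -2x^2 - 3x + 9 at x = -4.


Using direct substitution:
  -2 * (-4)^2 = -32
  -3 * (-4)^1 = 12
  constant: 9
Sum = -32 + 12 + 9 = -11


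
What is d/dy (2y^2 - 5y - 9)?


Apply the power rule term by term:
  d/dy(2y^2) = 4y
  d/dy(-5y) = -5
  d/dy(-9) = 0
p'(y) = 4y - 5


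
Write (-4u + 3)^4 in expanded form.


Expand (-4u + 3)^4 by repeated multiplication:
  (-4u + 3)^2 = 16u^2 - 24u + 9
  (-4u + 3)^3 = -64u^3 + 144u^2 - 108u + 27
= 256u^4 - 768u^3 + 864u^2 - 432u + 81


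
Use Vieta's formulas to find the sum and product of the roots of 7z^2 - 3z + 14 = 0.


For az^2+bz+c=0: sum = -b/a, product = c/a.
a=7, b=-3, c=14
Sum = -(-3)/7 = 3/7
Product = (14)/7 = 2


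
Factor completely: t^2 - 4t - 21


Roots satisfy r1 + r2 = -b/a = 4 and r1*r2 = c/a = -21.
So r1 = -3, r2 = 7.
t^2 - 4t - 21 = (t - r1)(t - r2) = (t + 3)(t - 7)


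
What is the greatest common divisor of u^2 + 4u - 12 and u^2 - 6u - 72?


Factor each:
  u^2 + 4u - 12 = (u + 6)(u - 2)
  u^2 - 6u - 72 = (u + 6)(u - 12)
Common monic factor: u + 6


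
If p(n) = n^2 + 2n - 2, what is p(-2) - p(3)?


p(-2) = -2
p(3) = 13
p(-2) - p(3) = -2 - 13 = -15


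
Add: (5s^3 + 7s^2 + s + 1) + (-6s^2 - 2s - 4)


Align terms by degree and add:
  5s^3 + 7s^2 + s + 1
  -6s^2 - 2s - 4
= 5s^3 + s^2 - s - 3


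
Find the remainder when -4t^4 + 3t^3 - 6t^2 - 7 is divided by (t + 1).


By the Remainder Theorem, the remainder equals p(-1):
  -4*(-1)^4 = -4
  3*(-1)^3 = -3
  -6*(-1)^2 = -6
  0*(-1)^1 = 0
  constant: -7
Sum: -4 - 3 - 6 + 0 - 7 = -20


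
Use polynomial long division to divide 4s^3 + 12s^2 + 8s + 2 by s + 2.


(4s^3 + 12s^2 + 8s + 2) / (s + 2)
Step 1: 4s^2 * (s + 2) = 4s^3 + 8s^2; subtract.
Step 2: 4s * (s + 2) = 4s^2 + 8s; subtract.
Step 3: 0 * (s + 2) = 0; subtract.
Quotient: 4s^2 + 4s, Remainder: 2


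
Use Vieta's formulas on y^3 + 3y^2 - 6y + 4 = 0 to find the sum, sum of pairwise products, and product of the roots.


Monic cubic y^3+by^2+cy+d=0: sum=-b, pairwise sum=c, product=-d.
b=3, c=-6, d=4
r1+r2+r3 = -3
r1r2+r1r3+r2r3 = -6
r1r2r3 = -4


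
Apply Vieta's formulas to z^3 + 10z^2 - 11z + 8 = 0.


Monic cubic z^3+bz^2+cz+d=0: sum=-b, pairwise sum=c, product=-d.
b=10, c=-11, d=8
r1+r2+r3 = -10
r1r2+r1r3+r2r3 = -11
r1r2r3 = -8


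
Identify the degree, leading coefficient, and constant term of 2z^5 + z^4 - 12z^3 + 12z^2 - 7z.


Highest power of z is 5, with coefficient 2. Constant term is 0.
Degree = 5, leading coefficient = 2, constant term = 0


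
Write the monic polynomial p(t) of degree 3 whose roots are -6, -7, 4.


p(t) = (t + 6)(t + 7)(t - 4)
Expand: t^3 + 9t^2 - 10t - 168


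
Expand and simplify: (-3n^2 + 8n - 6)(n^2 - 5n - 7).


Distribute each term of the first polynomial:
  (-3n^2)(n^2 - 5n - 7) = -3n^4 + 15n^3 + 21n^2
  (8n)(n^2 - 5n - 7) = 8n^3 - 40n^2 - 56n
  (-6)(n^2 - 5n - 7) = -6n^2 + 30n + 42
Sum: -3n^4 + 23n^3 - 25n^2 - 26n + 42


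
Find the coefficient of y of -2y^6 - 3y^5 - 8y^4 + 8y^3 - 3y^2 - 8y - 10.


Read off the coefficient of y: -8


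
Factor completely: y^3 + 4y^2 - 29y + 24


Try integer roots (divisors of 24). y=-8: p(-8)=0.
Divide out (y + 8): quotient is y^2 - 4y + 3.
Factor the quadratic: (y - 1)(y - 3)
Result: (y + 8)(y - 1)(y - 3)


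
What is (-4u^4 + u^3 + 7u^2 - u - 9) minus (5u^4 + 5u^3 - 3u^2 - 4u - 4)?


Distribute the minus sign:
  (-4u^4 + u^3 + 7u^2 - u - 9)
- (5u^4 + 5u^3 - 3u^2 - 4u - 4)
Negate second polynomial: -5u^4 - 5u^3 + 3u^2 + 4u + 4
Add: -9u^4 - 4u^3 + 10u^2 + 3u - 5


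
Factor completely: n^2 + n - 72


Roots satisfy r1 + r2 = -b/a = -1 and r1*r2 = c/a = -72.
So r1 = 8, r2 = -9.
n^2 + n - 72 = (n - r1)(n - r2) = (n - 8)(n + 9)


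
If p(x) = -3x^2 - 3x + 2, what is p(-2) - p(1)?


p(-2) = -4
p(1) = -4
p(-2) - p(1) = -4 + 4 = 0


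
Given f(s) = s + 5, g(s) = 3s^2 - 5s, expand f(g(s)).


Substitute g(s) into f:
f(g(s)) = 1*(3s^2 - 5s) + 5
Expand and combine: 3s^2 - 5s + 5


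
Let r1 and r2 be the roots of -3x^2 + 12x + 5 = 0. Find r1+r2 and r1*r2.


For ax^2+bx+c=0: sum = -b/a, product = c/a.
a=-3, b=12, c=5
Sum = -(12)/-3 = 4
Product = (5)/-3 = -5/3


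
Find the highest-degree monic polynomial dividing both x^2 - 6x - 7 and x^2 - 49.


Factor each:
  x^2 - 6x - 7 = (x - 7)(x + 1)
  x^2 - 49 = (x - 7)(x + 7)
Common monic factor: x - 7


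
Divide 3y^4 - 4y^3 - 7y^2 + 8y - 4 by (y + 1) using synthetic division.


Synthetic division with c = -1. Coefficients: 3, -4, -7, 8, -4
Bring down 3.
  3 * -1 = -3; -3 - 4 = -7
  -7 * -1 = 7; 7 - 7 = 0
  0 * -1 = 0; 0 + 8 = 8
  8 * -1 = -8; -8 - 4 = -12
Quotient: 3y^3 - 7y^2 + 8, Remainder: -12


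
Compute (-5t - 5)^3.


Expand (-5t - 5)^3 by repeated multiplication:
  (-5t - 5)^2 = 25t^2 + 50t + 25
= -125t^3 - 375t^2 - 375t - 125


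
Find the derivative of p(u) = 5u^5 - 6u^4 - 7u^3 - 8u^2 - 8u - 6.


Apply the power rule term by term:
  d/du(5u^5) = 25u^4
  d/du(-6u^4) = -24u^3
  d/du(-7u^3) = -21u^2
  d/du(-8u^2) = -16u
  d/du(-8u) = -8
  d/du(-6) = 0
p'(u) = 25u^4 - 24u^3 - 21u^2 - 16u - 8


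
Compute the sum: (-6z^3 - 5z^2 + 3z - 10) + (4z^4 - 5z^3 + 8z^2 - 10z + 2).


Align terms by degree and add:
  -6z^3 - 5z^2 + 3z - 10
+ 4z^4 - 5z^3 + 8z^2 - 10z + 2
= 4z^4 - 11z^3 + 3z^2 - 7z - 8


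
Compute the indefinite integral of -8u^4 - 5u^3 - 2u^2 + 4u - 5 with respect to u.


Reverse power rule on each term:
  ∫ -8u^4 du = -(8/5)u^5
  ∫ -5u^3 du = -(5/4)u^4
  ∫ -2u^2 du = -(2/3)u^3
  ∫ 4u du = 2u^2
  ∫ -5 du = -5u
F(u) = -(8/5)u^5 - (5/4)u^4 - (2/3)u^3 + 2u^2 - 5u + C


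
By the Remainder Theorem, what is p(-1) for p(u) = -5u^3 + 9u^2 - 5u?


By the Remainder Theorem, the remainder equals p(-1):
  -5*(-1)^3 = 5
  9*(-1)^2 = 9
  -5*(-1)^1 = 5
  constant: 0
Sum: 5 + 9 + 5 + 0 = 19


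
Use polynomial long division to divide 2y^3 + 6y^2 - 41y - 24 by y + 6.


(2y^3 + 6y^2 - 41y - 24) / (y + 6)
Step 1: 2y^2 * (y + 6) = 2y^3 + 12y^2; subtract.
Step 2: -6y * (y + 6) = -6y^2 - 36y; subtract.
Step 3: -5 * (y + 6) = -5y - 30; subtract.
Quotient: 2y^2 - 6y - 5, Remainder: 6


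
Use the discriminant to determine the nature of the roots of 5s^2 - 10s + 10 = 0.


D = b^2 - 4ac = (-10)^2 - 4(5)(10) = 100 - 200 = -100
Since D < 0: two complex conjugate roots (no real roots)


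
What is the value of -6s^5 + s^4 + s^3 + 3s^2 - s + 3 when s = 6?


Using direct substitution:
  -6 * (6)^5 = -46656
  1 * (6)^4 = 1296
  1 * (6)^3 = 216
  3 * (6)^2 = 108
  -1 * (6)^1 = -6
  constant: 3
Sum = -46656 + 1296 + 216 + 108 - 6 + 3 = -45039


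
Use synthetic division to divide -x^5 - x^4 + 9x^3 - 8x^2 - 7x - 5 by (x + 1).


Synthetic division with c = -1. Coefficients: -1, -1, 9, -8, -7, -5
Bring down -1.
  -1 * -1 = 1; 1 - 1 = 0
  0 * -1 = 0; 0 + 9 = 9
  9 * -1 = -9; -9 - 8 = -17
  -17 * -1 = 17; 17 - 7 = 10
  10 * -1 = -10; -10 - 5 = -15
Quotient: -x^4 + 9x^2 - 17x + 10, Remainder: -15


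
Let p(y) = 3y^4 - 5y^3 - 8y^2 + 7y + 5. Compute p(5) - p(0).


p(5) = 1090
p(0) = 5
p(5) - p(0) = 1090 - 5 = 1085


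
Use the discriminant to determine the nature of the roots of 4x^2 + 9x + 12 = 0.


D = b^2 - 4ac = (9)^2 - 4(4)(12) = 81 - 192 = -111
Since D < 0: two complex conjugate roots (no real roots)


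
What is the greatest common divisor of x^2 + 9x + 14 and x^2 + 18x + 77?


Factor each:
  x^2 + 9x + 14 = (x + 7)(x + 2)
  x^2 + 18x + 77 = (x + 7)(x + 11)
Common monic factor: x + 7


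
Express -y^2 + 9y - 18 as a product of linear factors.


Roots satisfy r1 + r2 = -b/a = 9 and r1*r2 = c/a = 18.
So r1 = 6, r2 = 3.
-y^2 + 9y - 18 = -(y - r1)(y - r2) = -(y - 6)(y - 3)


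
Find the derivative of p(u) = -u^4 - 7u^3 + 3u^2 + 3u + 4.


Apply the power rule term by term:
  d/du(-u^4) = -4u^3
  d/du(-7u^3) = -21u^2
  d/du(3u^2) = 6u
  d/du(3u) = 3
  d/du(4) = 0
p'(u) = -4u^3 - 21u^2 + 6u + 3


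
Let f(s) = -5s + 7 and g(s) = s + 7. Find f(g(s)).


Substitute g(s) into f:
f(g(s)) = -5*(s + 7) + 7
Expand and combine: -5s - 28


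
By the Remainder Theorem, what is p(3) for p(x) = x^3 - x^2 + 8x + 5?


By the Remainder Theorem, the remainder equals p(3):
  1*(3)^3 = 27
  -1*(3)^2 = -9
  8*(3)^1 = 24
  constant: 5
Sum: 27 - 9 + 24 + 5 = 47


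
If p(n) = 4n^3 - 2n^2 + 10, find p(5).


Using direct substitution:
  4 * (5)^3 = 500
  -2 * (5)^2 = -50
  0 * (5)^1 = 0
  constant: 10
Sum = 500 - 50 + 0 + 10 = 460


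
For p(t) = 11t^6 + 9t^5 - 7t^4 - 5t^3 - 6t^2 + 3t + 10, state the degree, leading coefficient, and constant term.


Highest power of t is 6, with coefficient 11. Constant term is 10.
Degree = 6, leading coefficient = 11, constant term = 10


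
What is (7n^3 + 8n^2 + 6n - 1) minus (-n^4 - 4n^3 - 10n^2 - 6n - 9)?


Distribute the minus sign:
  (7n^3 + 8n^2 + 6n - 1)
- (-n^4 - 4n^3 - 10n^2 - 6n - 9)
Negate second polynomial: n^4 + 4n^3 + 10n^2 + 6n + 9
Add: n^4 + 11n^3 + 18n^2 + 12n + 8


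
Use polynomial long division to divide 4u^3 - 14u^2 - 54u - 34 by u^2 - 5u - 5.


(4u^3 - 14u^2 - 54u - 34) / (u^2 - 5u - 5)
Step 1: 4u * (u^2 - 5u - 5) = 4u^3 - 20u^2 - 20u; subtract.
Step 2: 6 * (u^2 - 5u - 5) = 6u^2 - 30u - 30; subtract.
Quotient: 4u + 6, Remainder: -4u - 4


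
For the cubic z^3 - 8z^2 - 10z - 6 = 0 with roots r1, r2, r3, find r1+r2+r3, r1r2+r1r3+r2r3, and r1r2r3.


Monic cubic z^3+bz^2+cz+d=0: sum=-b, pairwise sum=c, product=-d.
b=-8, c=-10, d=-6
r1+r2+r3 = 8
r1r2+r1r3+r2r3 = -10
r1r2r3 = 6


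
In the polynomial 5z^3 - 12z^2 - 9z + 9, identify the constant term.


Read off the constant term: 9


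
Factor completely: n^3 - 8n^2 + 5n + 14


Try integer roots (divisors of 14). n=2: p(2)=0.
Divide out (n - 2): quotient is n^2 - 6n - 7.
Factor the quadratic: (n - 7)(n + 1)
Result: (n - 2)(n - 7)(n + 1)


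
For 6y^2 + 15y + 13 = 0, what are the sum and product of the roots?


For ay^2+by+c=0: sum = -b/a, product = c/a.
a=6, b=15, c=13
Sum = -(15)/6 = -5/2
Product = (13)/6 = 13/6


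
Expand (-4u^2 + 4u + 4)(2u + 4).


Distribute each term of the first polynomial:
  (-4u^2)(2u + 4) = -8u^3 - 16u^2
  (4u)(2u + 4) = 8u^2 + 16u
  (4)(2u + 4) = 8u + 16
Sum: -8u^3 - 8u^2 + 24u + 16


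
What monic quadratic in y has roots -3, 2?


p(y) = (y + 3)(y - 2)
Expand: y^2 + y - 6


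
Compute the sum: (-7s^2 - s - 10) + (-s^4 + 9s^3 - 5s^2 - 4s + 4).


Align terms by degree and add:
  -7s^2 - s - 10
  -s^4 + 9s^3 - 5s^2 - 4s + 4
= -s^4 + 9s^3 - 12s^2 - 5s - 6


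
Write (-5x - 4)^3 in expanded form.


Expand (-5x - 4)^3 by repeated multiplication:
  (-5x - 4)^2 = 25x^2 + 40x + 16
= -125x^3 - 300x^2 - 240x - 64


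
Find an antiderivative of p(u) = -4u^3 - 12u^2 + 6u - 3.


Reverse power rule on each term:
  ∫ -4u^3 du = -u^4
  ∫ -12u^2 du = -4u^3
  ∫ 6u du = 3u^2
  ∫ -3 du = -3u
F(u) = -u^4 - 4u^3 + 3u^2 - 3u + C


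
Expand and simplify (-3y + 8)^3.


Expand (-3y + 8)^3 by repeated multiplication:
  (-3y + 8)^2 = 9y^2 - 48y + 64
= -27y^3 + 216y^2 - 576y + 512


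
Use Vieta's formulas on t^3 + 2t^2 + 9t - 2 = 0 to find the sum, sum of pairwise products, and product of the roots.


Monic cubic t^3+bt^2+ct+d=0: sum=-b, pairwise sum=c, product=-d.
b=2, c=9, d=-2
r1+r2+r3 = -2
r1r2+r1r3+r2r3 = 9
r1r2r3 = 2


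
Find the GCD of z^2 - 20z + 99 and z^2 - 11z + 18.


Factor each:
  z^2 - 20z + 99 = (z - 9)(z - 11)
  z^2 - 11z + 18 = (z - 9)(z - 2)
Common monic factor: z - 9


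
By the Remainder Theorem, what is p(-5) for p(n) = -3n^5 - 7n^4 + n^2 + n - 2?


By the Remainder Theorem, the remainder equals p(-5):
  -3*(-5)^5 = 9375
  -7*(-5)^4 = -4375
  0*(-5)^3 = 0
  1*(-5)^2 = 25
  1*(-5)^1 = -5
  constant: -2
Sum: 9375 - 4375 + 0 + 25 - 5 - 2 = 5018


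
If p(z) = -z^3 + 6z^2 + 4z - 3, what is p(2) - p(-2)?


p(2) = 21
p(-2) = 21
p(2) - p(-2) = 21 - 21 = 0


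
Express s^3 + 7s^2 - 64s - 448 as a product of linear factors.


Try integer roots (divisors of -448). s=-8: p(-8)=0.
Divide out (s + 8): quotient is s^2 - s - 56.
Factor the quadratic: (s + 7)(s - 8)
Result: (s + 8)(s + 7)(s - 8)


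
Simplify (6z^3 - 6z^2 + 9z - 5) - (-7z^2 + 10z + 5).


Distribute the minus sign:
  (6z^3 - 6z^2 + 9z - 5)
- (-7z^2 + 10z + 5)
Negate second polynomial: 7z^2 - 10z - 5
Add: 6z^3 + z^2 - z - 10


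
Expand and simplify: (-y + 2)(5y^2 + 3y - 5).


Distribute each term of the first polynomial:
  (-y)(5y^2 + 3y - 5) = -5y^3 - 3y^2 + 5y
  (2)(5y^2 + 3y - 5) = 10y^2 + 6y - 10
Sum: -5y^3 + 7y^2 + 11y - 10


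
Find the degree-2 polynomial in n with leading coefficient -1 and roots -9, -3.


p(n) = -(n + 9)(n + 3)
Expand: -n^2 - 12n - 27


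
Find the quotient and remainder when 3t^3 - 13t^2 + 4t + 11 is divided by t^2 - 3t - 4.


(3t^3 - 13t^2 + 4t + 11) / (t^2 - 3t - 4)
Step 1: 3t * (t^2 - 3t - 4) = 3t^3 - 9t^2 - 12t; subtract.
Step 2: -4 * (t^2 - 3t - 4) = -4t^2 + 12t + 16; subtract.
Quotient: 3t - 4, Remainder: 4t - 5


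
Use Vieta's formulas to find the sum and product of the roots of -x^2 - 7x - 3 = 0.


For ax^2+bx+c=0: sum = -b/a, product = c/a.
a=-1, b=-7, c=-3
Sum = -(-7)/-1 = -7
Product = (-3)/-1 = 3


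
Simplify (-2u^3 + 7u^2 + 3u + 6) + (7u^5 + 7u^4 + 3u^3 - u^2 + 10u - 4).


Align terms by degree and add:
  -2u^3 + 7u^2 + 3u + 6
+ 7u^5 + 7u^4 + 3u^3 - u^2 + 10u - 4
= 7u^5 + 7u^4 + u^3 + 6u^2 + 13u + 2


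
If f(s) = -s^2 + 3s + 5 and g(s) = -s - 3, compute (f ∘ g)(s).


Substitute g(s) into f:
f(g(s)) = -1*(-s - 3)^2 + 3*(-s - 3) + 5
(-s - 3)^2 = s^2 + 6s + 9
Expand and combine: -s^2 - 9s - 13


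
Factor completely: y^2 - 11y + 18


Roots satisfy r1 + r2 = -b/a = 11 and r1*r2 = c/a = 18.
So r1 = 2, r2 = 9.
y^2 - 11y + 18 = (y - r1)(y - r2) = (y - 2)(y - 9)


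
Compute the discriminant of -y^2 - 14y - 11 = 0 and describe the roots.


D = b^2 - 4ac = (-14)^2 - 4(-1)(-11) = 196 - 44 = 152
Since D > 0: two distinct irrational roots


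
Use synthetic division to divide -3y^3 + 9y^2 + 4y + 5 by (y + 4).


Synthetic division with c = -4. Coefficients: -3, 9, 4, 5
Bring down -3.
  -3 * -4 = 12; 12 + 9 = 21
  21 * -4 = -84; -84 + 4 = -80
  -80 * -4 = 320; 320 + 5 = 325
Quotient: -3y^2 + 21y - 80, Remainder: 325


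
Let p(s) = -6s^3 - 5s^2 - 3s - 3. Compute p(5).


Using direct substitution:
  -6 * (5)^3 = -750
  -5 * (5)^2 = -125
  -3 * (5)^1 = -15
  constant: -3
Sum = -750 - 125 - 15 - 3 = -893


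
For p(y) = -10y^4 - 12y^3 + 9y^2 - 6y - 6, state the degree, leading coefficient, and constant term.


Highest power of y is 4, with coefficient -10. Constant term is -6.
Degree = 4, leading coefficient = -10, constant term = -6


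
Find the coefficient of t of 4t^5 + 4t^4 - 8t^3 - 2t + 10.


Read off the coefficient of t: -2


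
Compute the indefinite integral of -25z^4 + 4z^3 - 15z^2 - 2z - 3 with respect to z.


Reverse power rule on each term:
  ∫ -25z^4 dz = -5z^5
  ∫ 4z^3 dz = z^4
  ∫ -15z^2 dz = -5z^3
  ∫ -2z dz = -z^2
  ∫ -3 dz = -3z
F(z) = -5z^5 + z^4 - 5z^3 - z^2 - 3z + C


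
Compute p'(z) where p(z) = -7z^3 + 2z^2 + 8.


Apply the power rule term by term:
  d/dz(-7z^3) = -21z^2
  d/dz(2z^2) = 4z
  d/dz(8) = 0
p'(z) = -21z^2 + 4z


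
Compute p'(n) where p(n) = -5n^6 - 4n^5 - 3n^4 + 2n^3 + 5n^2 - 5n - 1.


Apply the power rule term by term:
  d/dn(-5n^6) = -30n^5
  d/dn(-4n^5) = -20n^4
  d/dn(-3n^4) = -12n^3
  d/dn(2n^3) = 6n^2
  d/dn(5n^2) = 10n
  d/dn(-5n) = -5
  d/dn(-1) = 0
p'(n) = -30n^5 - 20n^4 - 12n^3 + 6n^2 + 10n - 5


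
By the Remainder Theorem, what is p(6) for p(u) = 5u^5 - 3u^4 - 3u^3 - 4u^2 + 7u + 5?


By the Remainder Theorem, the remainder equals p(6):
  5*(6)^5 = 38880
  -3*(6)^4 = -3888
  -3*(6)^3 = -648
  -4*(6)^2 = -144
  7*(6)^1 = 42
  constant: 5
Sum: 38880 - 3888 - 648 - 144 + 42 + 5 = 34247


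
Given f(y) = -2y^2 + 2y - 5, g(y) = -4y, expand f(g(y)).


Substitute g(y) into f:
f(g(y)) = -2*(-4y)^2 + 2*(-4y) + (-5)
(-4y)^2 = 16y^2
Expand and combine: -32y^2 - 8y - 5


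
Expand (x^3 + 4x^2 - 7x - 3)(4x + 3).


Distribute each term of the first polynomial:
  (x^3)(4x + 3) = 4x^4 + 3x^3
  (4x^2)(4x + 3) = 16x^3 + 12x^2
  (-7x)(4x + 3) = -28x^2 - 21x
  (-3)(4x + 3) = -12x - 9
Sum: 4x^4 + 19x^3 - 16x^2 - 33x - 9


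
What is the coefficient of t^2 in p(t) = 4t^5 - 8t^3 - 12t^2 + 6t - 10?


Read off the coefficient of t^2: -12


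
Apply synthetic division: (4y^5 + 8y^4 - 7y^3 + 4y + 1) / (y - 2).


Synthetic division with c = 2. Coefficients: 4, 8, -7, 0, 4, 1
Bring down 4.
  4 * 2 = 8; 8 + 8 = 16
  16 * 2 = 32; 32 - 7 = 25
  25 * 2 = 50; 50 + 0 = 50
  50 * 2 = 100; 100 + 4 = 104
  104 * 2 = 208; 208 + 1 = 209
Quotient: 4y^4 + 16y^3 + 25y^2 + 50y + 104, Remainder: 209


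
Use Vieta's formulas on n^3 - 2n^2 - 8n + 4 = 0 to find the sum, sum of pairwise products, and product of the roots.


Monic cubic n^3+bn^2+cn+d=0: sum=-b, pairwise sum=c, product=-d.
b=-2, c=-8, d=4
r1+r2+r3 = 2
r1r2+r1r3+r2r3 = -8
r1r2r3 = -4


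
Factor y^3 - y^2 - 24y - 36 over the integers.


Try integer roots (divisors of -36). y=-3: p(-3)=0.
Divide out (y + 3): quotient is y^2 - 4y - 12.
Factor the quadratic: (y + 2)(y - 6)
Result: (y + 3)(y + 2)(y - 6)


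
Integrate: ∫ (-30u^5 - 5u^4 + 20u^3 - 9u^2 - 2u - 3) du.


Reverse power rule on each term:
  ∫ -30u^5 du = -5u^6
  ∫ -5u^4 du = -u^5
  ∫ 20u^3 du = 5u^4
  ∫ -9u^2 du = -3u^3
  ∫ -2u du = -u^2
  ∫ -3 du = -3u
F(u) = -5u^6 - u^5 + 5u^4 - 3u^3 - u^2 - 3u + C


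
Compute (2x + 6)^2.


Expand (2x + 6)^2 by repeated multiplication:
= 4x^2 + 24x + 36


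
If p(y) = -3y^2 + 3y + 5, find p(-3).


Using direct substitution:
  -3 * (-3)^2 = -27
  3 * (-3)^1 = -9
  constant: 5
Sum = -27 - 9 + 5 = -31


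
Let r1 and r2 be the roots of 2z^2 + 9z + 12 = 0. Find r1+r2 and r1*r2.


For az^2+bz+c=0: sum = -b/a, product = c/a.
a=2, b=9, c=12
Sum = -(9)/2 = -9/2
Product = (12)/2 = 6


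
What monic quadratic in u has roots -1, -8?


p(u) = (u + 1)(u + 8)
Expand: u^2 + 9u + 8


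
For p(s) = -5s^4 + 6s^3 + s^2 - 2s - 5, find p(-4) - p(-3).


p(-4) = -1645
p(-3) = -557
p(-4) - p(-3) = -1645 + 557 = -1088


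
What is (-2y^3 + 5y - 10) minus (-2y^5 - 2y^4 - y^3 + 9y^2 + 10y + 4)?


Distribute the minus sign:
  (-2y^3 + 5y - 10)
- (-2y^5 - 2y^4 - y^3 + 9y^2 + 10y + 4)
Negate second polynomial: 2y^5 + 2y^4 + y^3 - 9y^2 - 10y - 4
Add: 2y^5 + 2y^4 - y^3 - 9y^2 - 5y - 14


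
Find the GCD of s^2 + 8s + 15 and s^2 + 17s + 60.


Factor each:
  s^2 + 8s + 15 = (s + 5)(s + 3)
  s^2 + 17s + 60 = (s + 5)(s + 12)
Common monic factor: s + 5


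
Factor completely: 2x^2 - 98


Roots satisfy r1 + r2 = -b/a = 0 and r1*r2 = c/a = -49.
So r1 = 7, r2 = -7.
2x^2 - 98 = 2(x - r1)(x - r2) = 2(x - 7)(x + 7)


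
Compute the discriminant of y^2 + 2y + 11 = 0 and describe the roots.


D = b^2 - 4ac = (2)^2 - 4(1)(11) = 4 - 44 = -40
Since D < 0: two complex conjugate roots (no real roots)


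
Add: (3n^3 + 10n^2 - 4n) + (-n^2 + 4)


Align terms by degree and add:
  3n^3 + 10n^2 - 4n
  -n^2 + 4
= 3n^3 + 9n^2 - 4n + 4


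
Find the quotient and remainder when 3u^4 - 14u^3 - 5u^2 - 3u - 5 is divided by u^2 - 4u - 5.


(3u^4 - 14u^3 - 5u^2 - 3u - 5) / (u^2 - 4u - 5)
Step 1: 3u^2 * (u^2 - 4u - 5) = 3u^4 - 12u^3 - 15u^2; subtract.
Step 2: -2u * (u^2 - 4u - 5) = -2u^3 + 8u^2 + 10u; subtract.
Step 3: 2 * (u^2 - 4u - 5) = 2u^2 - 8u - 10; subtract.
Quotient: 3u^2 - 2u + 2, Remainder: -5u + 5


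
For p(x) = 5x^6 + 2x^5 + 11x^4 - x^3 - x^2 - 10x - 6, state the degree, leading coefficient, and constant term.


Highest power of x is 6, with coefficient 5. Constant term is -6.
Degree = 6, leading coefficient = 5, constant term = -6


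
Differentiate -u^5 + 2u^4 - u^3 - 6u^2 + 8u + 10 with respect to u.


Apply the power rule term by term:
  d/du(-u^5) = -5u^4
  d/du(2u^4) = 8u^3
  d/du(-u^3) = -3u^2
  d/du(-6u^2) = -12u
  d/du(8u) = 8
  d/du(10) = 0
p'(u) = -5u^4 + 8u^3 - 3u^2 - 12u + 8


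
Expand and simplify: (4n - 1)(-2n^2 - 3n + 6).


Distribute each term of the first polynomial:
  (4n)(-2n^2 - 3n + 6) = -8n^3 - 12n^2 + 24n
  (-1)(-2n^2 - 3n + 6) = 2n^2 + 3n - 6
Sum: -8n^3 - 10n^2 + 27n - 6


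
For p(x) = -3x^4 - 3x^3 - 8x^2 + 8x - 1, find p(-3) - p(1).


p(-3) = -259
p(1) = -7
p(-3) - p(1) = -259 + 7 = -252


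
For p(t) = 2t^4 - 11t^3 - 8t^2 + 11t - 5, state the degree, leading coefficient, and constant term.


Highest power of t is 4, with coefficient 2. Constant term is -5.
Degree = 4, leading coefficient = 2, constant term = -5


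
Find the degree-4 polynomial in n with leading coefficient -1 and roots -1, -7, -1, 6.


p(n) = -(n + 1)(n + 7)(n + 1)(n - 6)
Expand: -n^4 - 3n^3 + 39n^2 + 83n + 42


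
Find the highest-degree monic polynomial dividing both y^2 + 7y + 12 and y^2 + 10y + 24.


Factor each:
  y^2 + 7y + 12 = (y + 4)(y + 3)
  y^2 + 10y + 24 = (y + 4)(y + 6)
Common monic factor: y + 4


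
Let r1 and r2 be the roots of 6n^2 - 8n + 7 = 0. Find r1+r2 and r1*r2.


For an^2+bn+c=0: sum = -b/a, product = c/a.
a=6, b=-8, c=7
Sum = -(-8)/6 = 4/3
Product = (7)/6 = 7/6


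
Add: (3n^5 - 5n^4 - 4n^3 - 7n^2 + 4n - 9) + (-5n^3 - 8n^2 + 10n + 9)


Align terms by degree and add:
  3n^5 - 5n^4 - 4n^3 - 7n^2 + 4n - 9
  -5n^3 - 8n^2 + 10n + 9
= 3n^5 - 5n^4 - 9n^3 - 15n^2 + 14n


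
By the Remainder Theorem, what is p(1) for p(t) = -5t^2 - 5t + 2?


By the Remainder Theorem, the remainder equals p(1):
  -5*(1)^2 = -5
  -5*(1)^1 = -5
  constant: 2
Sum: -5 - 5 + 2 = -8


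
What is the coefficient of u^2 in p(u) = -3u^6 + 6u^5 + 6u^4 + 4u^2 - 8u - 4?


Read off the coefficient of u^2: 4


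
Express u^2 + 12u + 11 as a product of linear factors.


Roots satisfy r1 + r2 = -b/a = -12 and r1*r2 = c/a = 11.
So r1 = -1, r2 = -11.
u^2 + 12u + 11 = (u - r1)(u - r2) = (u + 1)(u + 11)


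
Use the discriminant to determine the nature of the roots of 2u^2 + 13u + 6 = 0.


D = b^2 - 4ac = (13)^2 - 4(2)(6) = 169 - 48 = 121
Since D > 0: two distinct rational roots


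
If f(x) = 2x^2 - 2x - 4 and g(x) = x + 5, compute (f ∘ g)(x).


Substitute g(x) into f:
f(g(x)) = 2*(x + 5)^2 + (-2)*(x + 5) + (-4)
(x + 5)^2 = x^2 + 10x + 25
Expand and combine: 2x^2 + 18x + 36


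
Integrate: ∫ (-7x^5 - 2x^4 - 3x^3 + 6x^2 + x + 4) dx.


Reverse power rule on each term:
  ∫ -7x^5 dx = -(7/6)x^6
  ∫ -2x^4 dx = -(2/5)x^5
  ∫ -3x^3 dx = -(3/4)x^4
  ∫ 6x^2 dx = 2x^3
  ∫ x dx = (1/2)x^2
  ∫ 4 dx = 4x
F(x) = -(7/6)x^6 - (2/5)x^5 - (3/4)x^4 + 2x^3 + (1/2)x^2 + 4x + C


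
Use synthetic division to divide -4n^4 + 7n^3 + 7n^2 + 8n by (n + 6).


Synthetic division with c = -6. Coefficients: -4, 7, 7, 8, 0
Bring down -4.
  -4 * -6 = 24; 24 + 7 = 31
  31 * -6 = -186; -186 + 7 = -179
  -179 * -6 = 1074; 1074 + 8 = 1082
  1082 * -6 = -6492; -6492 + 0 = -6492
Quotient: -4n^3 + 31n^2 - 179n + 1082, Remainder: -6492


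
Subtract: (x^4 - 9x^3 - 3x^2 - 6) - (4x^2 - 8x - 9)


Distribute the minus sign:
  (x^4 - 9x^3 - 3x^2 - 6)
- (4x^2 - 8x - 9)
Negate second polynomial: -4x^2 + 8x + 9
Add: x^4 - 9x^3 - 7x^2 + 8x + 3


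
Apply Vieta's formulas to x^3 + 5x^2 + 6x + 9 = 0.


Monic cubic x^3+bx^2+cx+d=0: sum=-b, pairwise sum=c, product=-d.
b=5, c=6, d=9
r1+r2+r3 = -5
r1r2+r1r3+r2r3 = 6
r1r2r3 = -9


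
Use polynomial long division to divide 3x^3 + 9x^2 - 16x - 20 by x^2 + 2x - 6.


(3x^3 + 9x^2 - 16x - 20) / (x^2 + 2x - 6)
Step 1: 3x * (x^2 + 2x - 6) = 3x^3 + 6x^2 - 18x; subtract.
Step 2: 3 * (x^2 + 2x - 6) = 3x^2 + 6x - 18; subtract.
Quotient: 3x + 3, Remainder: -4x - 2


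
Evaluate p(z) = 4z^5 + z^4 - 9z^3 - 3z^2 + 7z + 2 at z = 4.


Using direct substitution:
  4 * (4)^5 = 4096
  1 * (4)^4 = 256
  -9 * (4)^3 = -576
  -3 * (4)^2 = -48
  7 * (4)^1 = 28
  constant: 2
Sum = 4096 + 256 - 576 - 48 + 28 + 2 = 3758


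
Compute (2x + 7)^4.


Expand (2x + 7)^4 by repeated multiplication:
  (2x + 7)^2 = 4x^2 + 28x + 49
  (2x + 7)^3 = 8x^3 + 84x^2 + 294x + 343
= 16x^4 + 224x^3 + 1176x^2 + 2744x + 2401


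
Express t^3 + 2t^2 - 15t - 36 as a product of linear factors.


Try integer roots (divisors of -36). t=-3: p(-3)=0.
Divide out (t + 3): quotient is t^2 - t - 12.
Factor the quadratic: (t - 4)(t + 3)
Result: (t + 3)(t - 4)(t + 3)


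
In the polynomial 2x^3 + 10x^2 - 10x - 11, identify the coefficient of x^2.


Read off the coefficient of x^2: 10


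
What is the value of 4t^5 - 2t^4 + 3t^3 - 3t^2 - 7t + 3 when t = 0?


Using direct substitution:
  4 * (0)^5 = 0
  -2 * (0)^4 = 0
  3 * (0)^3 = 0
  -3 * (0)^2 = 0
  -7 * (0)^1 = 0
  constant: 3
Sum = 0 + 0 + 0 + 0 + 0 + 3 = 3


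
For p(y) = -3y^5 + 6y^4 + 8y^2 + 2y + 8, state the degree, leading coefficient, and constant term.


Highest power of y is 5, with coefficient -3. Constant term is 8.
Degree = 5, leading coefficient = -3, constant term = 8


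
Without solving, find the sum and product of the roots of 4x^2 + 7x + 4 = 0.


For ax^2+bx+c=0: sum = -b/a, product = c/a.
a=4, b=7, c=4
Sum = -(7)/4 = -7/4
Product = (4)/4 = 1


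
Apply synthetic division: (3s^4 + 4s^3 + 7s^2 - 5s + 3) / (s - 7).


Synthetic division with c = 7. Coefficients: 3, 4, 7, -5, 3
Bring down 3.
  3 * 7 = 21; 21 + 4 = 25
  25 * 7 = 175; 175 + 7 = 182
  182 * 7 = 1274; 1274 - 5 = 1269
  1269 * 7 = 8883; 8883 + 3 = 8886
Quotient: 3s^3 + 25s^2 + 182s + 1269, Remainder: 8886


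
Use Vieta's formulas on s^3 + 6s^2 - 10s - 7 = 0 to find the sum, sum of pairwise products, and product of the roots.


Monic cubic s^3+bs^2+cs+d=0: sum=-b, pairwise sum=c, product=-d.
b=6, c=-10, d=-7
r1+r2+r3 = -6
r1r2+r1r3+r2r3 = -10
r1r2r3 = 7


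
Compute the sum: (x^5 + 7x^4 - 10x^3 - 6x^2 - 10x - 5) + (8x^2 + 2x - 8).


Align terms by degree and add:
  x^5 + 7x^4 - 10x^3 - 6x^2 - 10x - 5
+ 8x^2 + 2x - 8
= x^5 + 7x^4 - 10x^3 + 2x^2 - 8x - 13


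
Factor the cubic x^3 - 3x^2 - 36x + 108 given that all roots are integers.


Try integer roots (divisors of 108). x=3: p(3)=0.
Divide out (x - 3): quotient is x^2 - 36.
Factor the quadratic: (x + 6)(x - 6)
Result: (x - 3)(x + 6)(x - 6)


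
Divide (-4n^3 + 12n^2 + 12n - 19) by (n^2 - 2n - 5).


(-4n^3 + 12n^2 + 12n - 19) / (n^2 - 2n - 5)
Step 1: -4n * (n^2 - 2n - 5) = -4n^3 + 8n^2 + 20n; subtract.
Step 2: 4 * (n^2 - 2n - 5) = 4n^2 - 8n - 20; subtract.
Quotient: -4n + 4, Remainder: 1


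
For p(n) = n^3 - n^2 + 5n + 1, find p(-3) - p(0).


p(-3) = -50
p(0) = 1
p(-3) - p(0) = -50 - 1 = -51


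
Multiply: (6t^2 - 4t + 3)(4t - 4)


Distribute each term of the first polynomial:
  (6t^2)(4t - 4) = 24t^3 - 24t^2
  (-4t)(4t - 4) = -16t^2 + 16t
  (3)(4t - 4) = 12t - 12
Sum: 24t^3 - 40t^2 + 28t - 12


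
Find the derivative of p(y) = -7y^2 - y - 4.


Apply the power rule term by term:
  d/dy(-7y^2) = -14y
  d/dy(-y) = -1
  d/dy(-4) = 0
p'(y) = -14y - 1


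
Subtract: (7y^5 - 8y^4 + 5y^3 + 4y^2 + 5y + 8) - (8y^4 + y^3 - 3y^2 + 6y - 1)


Distribute the minus sign:
  (7y^5 - 8y^4 + 5y^3 + 4y^2 + 5y + 8)
- (8y^4 + y^3 - 3y^2 + 6y - 1)
Negate second polynomial: -8y^4 - y^3 + 3y^2 - 6y + 1
Add: 7y^5 - 16y^4 + 4y^3 + 7y^2 - y + 9


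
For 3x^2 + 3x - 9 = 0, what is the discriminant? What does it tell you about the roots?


D = b^2 - 4ac = (3)^2 - 4(3)(-9) = 9 + 108 = 117
Since D > 0: two distinct irrational roots


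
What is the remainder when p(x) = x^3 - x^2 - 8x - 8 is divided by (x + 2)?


By the Remainder Theorem, the remainder equals p(-2):
  1*(-2)^3 = -8
  -1*(-2)^2 = -4
  -8*(-2)^1 = 16
  constant: -8
Sum: -8 - 4 + 16 - 8 = -4


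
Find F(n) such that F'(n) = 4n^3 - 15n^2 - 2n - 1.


Reverse power rule on each term:
  ∫ 4n^3 dn = n^4
  ∫ -15n^2 dn = -5n^3
  ∫ -2n dn = -n^2
  ∫ -1 dn = -n
F(n) = n^4 - 5n^3 - n^2 - n + C


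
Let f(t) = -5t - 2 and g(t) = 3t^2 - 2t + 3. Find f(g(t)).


Substitute g(t) into f:
f(g(t)) = -5*(3t^2 - 2t + 3) + (-2)
Expand and combine: -15t^2 + 10t - 17


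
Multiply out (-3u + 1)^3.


Expand (-3u + 1)^3 by repeated multiplication:
  (-3u + 1)^2 = 9u^2 - 6u + 1
= -27u^3 + 27u^2 - 9u + 1


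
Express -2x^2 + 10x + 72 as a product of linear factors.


Roots satisfy r1 + r2 = -b/a = 5 and r1*r2 = c/a = -36.
So r1 = 9, r2 = -4.
-2x^2 + 10x + 72 = -2(x - r1)(x - r2) = -2(x - 9)(x + 4)


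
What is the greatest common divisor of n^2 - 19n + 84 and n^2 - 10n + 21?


Factor each:
  n^2 - 19n + 84 = (n - 7)(n - 12)
  n^2 - 10n + 21 = (n - 7)(n - 3)
Common monic factor: n - 7


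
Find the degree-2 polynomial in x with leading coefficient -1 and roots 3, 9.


p(x) = -(x - 3)(x - 9)
Expand: -x^2 + 12x - 27


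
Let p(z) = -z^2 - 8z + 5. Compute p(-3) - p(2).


p(-3) = 20
p(2) = -15
p(-3) - p(2) = 20 + 15 = 35


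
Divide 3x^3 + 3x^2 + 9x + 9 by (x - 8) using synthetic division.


Synthetic division with c = 8. Coefficients: 3, 3, 9, 9
Bring down 3.
  3 * 8 = 24; 24 + 3 = 27
  27 * 8 = 216; 216 + 9 = 225
  225 * 8 = 1800; 1800 + 9 = 1809
Quotient: 3x^2 + 27x + 225, Remainder: 1809


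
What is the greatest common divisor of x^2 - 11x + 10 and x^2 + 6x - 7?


Factor each:
  x^2 - 11x + 10 = (x - 1)(x - 10)
  x^2 + 6x - 7 = (x - 1)(x + 7)
Common monic factor: x - 1


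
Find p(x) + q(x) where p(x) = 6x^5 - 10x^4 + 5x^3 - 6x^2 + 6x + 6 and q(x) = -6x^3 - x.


Align terms by degree and add:
  6x^5 - 10x^4 + 5x^3 - 6x^2 + 6x + 6
  -6x^3 - x
= 6x^5 - 10x^4 - x^3 - 6x^2 + 5x + 6


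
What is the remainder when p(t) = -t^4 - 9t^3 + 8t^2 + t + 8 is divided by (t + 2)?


By the Remainder Theorem, the remainder equals p(-2):
  -1*(-2)^4 = -16
  -9*(-2)^3 = 72
  8*(-2)^2 = 32
  1*(-2)^1 = -2
  constant: 8
Sum: -16 + 72 + 32 - 2 + 8 = 94


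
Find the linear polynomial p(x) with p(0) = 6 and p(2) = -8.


p(x) = mx + b. Using p(0)=6, p(2)=-8:
m = (6 + 8)/(0 - 2) = 14/-2 = -7
b = 6 - m*(0) = 6 = 6
p(x) = -7x + 6


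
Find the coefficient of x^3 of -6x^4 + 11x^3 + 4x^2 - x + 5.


Read off the coefficient of x^3: 11


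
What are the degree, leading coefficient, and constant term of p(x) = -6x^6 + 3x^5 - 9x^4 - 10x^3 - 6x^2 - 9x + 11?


Highest power of x is 6, with coefficient -6. Constant term is 11.
Degree = 6, leading coefficient = -6, constant term = 11


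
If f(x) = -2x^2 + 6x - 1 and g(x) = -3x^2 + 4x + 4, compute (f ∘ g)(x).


Substitute g(x) into f:
f(g(x)) = -2*(-3x^2 + 4x + 4)^2 + 6*(-3x^2 + 4x + 4) + (-1)
(-3x^2 + 4x + 4)^2 = 9x^4 - 24x^3 - 8x^2 + 32x + 16
Expand and combine: -18x^4 + 48x^3 - 2x^2 - 40x - 9


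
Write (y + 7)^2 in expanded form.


Expand (y + 7)^2 by repeated multiplication:
= y^2 + 14y + 49


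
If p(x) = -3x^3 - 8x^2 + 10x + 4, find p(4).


Using direct substitution:
  -3 * (4)^3 = -192
  -8 * (4)^2 = -128
  10 * (4)^1 = 40
  constant: 4
Sum = -192 - 128 + 40 + 4 = -276


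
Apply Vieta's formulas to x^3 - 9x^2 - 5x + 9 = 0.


Monic cubic x^3+bx^2+cx+d=0: sum=-b, pairwise sum=c, product=-d.
b=-9, c=-5, d=9
r1+r2+r3 = 9
r1r2+r1r3+r2r3 = -5
r1r2r3 = -9


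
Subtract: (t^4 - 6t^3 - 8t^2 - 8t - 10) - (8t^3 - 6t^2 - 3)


Distribute the minus sign:
  (t^4 - 6t^3 - 8t^2 - 8t - 10)
- (8t^3 - 6t^2 - 3)
Negate second polynomial: -8t^3 + 6t^2 + 3
Add: t^4 - 14t^3 - 2t^2 - 8t - 7


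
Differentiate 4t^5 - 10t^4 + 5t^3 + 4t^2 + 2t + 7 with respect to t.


Apply the power rule term by term:
  d/dt(4t^5) = 20t^4
  d/dt(-10t^4) = -40t^3
  d/dt(5t^3) = 15t^2
  d/dt(4t^2) = 8t
  d/dt(2t) = 2
  d/dt(7) = 0
p'(t) = 20t^4 - 40t^3 + 15t^2 + 8t + 2


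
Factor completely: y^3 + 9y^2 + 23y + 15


Try integer roots (divisors of 15). y=-3: p(-3)=0.
Divide out (y + 3): quotient is y^2 + 6y + 5.
Factor the quadratic: (y + 5)(y + 1)
Result: (y + 3)(y + 5)(y + 1)


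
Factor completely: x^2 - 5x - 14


Roots satisfy r1 + r2 = -b/a = 5 and r1*r2 = c/a = -14.
So r1 = -2, r2 = 7.
x^2 - 5x - 14 = (x - r1)(x - r2) = (x + 2)(x - 7)


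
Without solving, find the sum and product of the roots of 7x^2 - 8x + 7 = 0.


For ax^2+bx+c=0: sum = -b/a, product = c/a.
a=7, b=-8, c=7
Sum = -(-8)/7 = 8/7
Product = (7)/7 = 1


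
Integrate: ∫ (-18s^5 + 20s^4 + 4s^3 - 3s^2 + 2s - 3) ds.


Reverse power rule on each term:
  ∫ -18s^5 ds = -3s^6
  ∫ 20s^4 ds = 4s^5
  ∫ 4s^3 ds = s^4
  ∫ -3s^2 ds = -s^3
  ∫ 2s ds = s^2
  ∫ -3 ds = -3s
F(s) = -3s^6 + 4s^5 + s^4 - s^3 + s^2 - 3s + C


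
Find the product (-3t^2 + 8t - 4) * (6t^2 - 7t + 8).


Distribute each term of the first polynomial:
  (-3t^2)(6t^2 - 7t + 8) = -18t^4 + 21t^3 - 24t^2
  (8t)(6t^2 - 7t + 8) = 48t^3 - 56t^2 + 64t
  (-4)(6t^2 - 7t + 8) = -24t^2 + 28t - 32
Sum: -18t^4 + 69t^3 - 104t^2 + 92t - 32


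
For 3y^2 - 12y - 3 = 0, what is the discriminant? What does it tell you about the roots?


D = b^2 - 4ac = (-12)^2 - 4(3)(-3) = 144 + 36 = 180
Since D > 0: two distinct irrational roots


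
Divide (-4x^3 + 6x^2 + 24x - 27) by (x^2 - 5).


(-4x^3 + 6x^2 + 24x - 27) / (x^2 - 5)
Step 1: -4x * (x^2 - 5) = -4x^3 + 20x; subtract.
Step 2: 6 * (x^2 - 5) = 6x^2 - 30; subtract.
Quotient: -4x + 6, Remainder: 4x + 3


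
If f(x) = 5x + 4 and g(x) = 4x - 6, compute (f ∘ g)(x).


Substitute g(x) into f:
f(g(x)) = 5*(4x - 6) + 4
Expand and combine: 20x - 26


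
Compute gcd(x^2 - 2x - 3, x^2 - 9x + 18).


Factor each:
  x^2 - 2x - 3 = (x - 3)(x + 1)
  x^2 - 9x + 18 = (x - 3)(x - 6)
Common monic factor: x - 3


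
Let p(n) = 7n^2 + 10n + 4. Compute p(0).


Using direct substitution:
  7 * (0)^2 = 0
  10 * (0)^1 = 0
  constant: 4
Sum = 0 + 0 + 4 = 4


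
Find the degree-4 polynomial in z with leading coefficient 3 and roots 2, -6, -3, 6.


p(z) = 3(z - 2)(z + 6)(z + 3)(z - 6)
Expand: 3z^4 + 3z^3 - 126z^2 - 108z + 648


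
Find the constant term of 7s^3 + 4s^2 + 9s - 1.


Read off the constant term: -1


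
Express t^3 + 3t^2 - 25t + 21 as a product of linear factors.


Try integer roots (divisors of 21). t=1: p(1)=0.
Divide out (t - 1): quotient is t^2 + 4t - 21.
Factor the quadratic: (t + 7)(t - 3)
Result: (t - 1)(t + 7)(t - 3)


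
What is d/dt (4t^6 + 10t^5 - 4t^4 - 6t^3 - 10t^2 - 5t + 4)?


Apply the power rule term by term:
  d/dt(4t^6) = 24t^5
  d/dt(10t^5) = 50t^4
  d/dt(-4t^4) = -16t^3
  d/dt(-6t^3) = -18t^2
  d/dt(-10t^2) = -20t
  d/dt(-5t) = -5
  d/dt(4) = 0
p'(t) = 24t^5 + 50t^4 - 16t^3 - 18t^2 - 20t - 5


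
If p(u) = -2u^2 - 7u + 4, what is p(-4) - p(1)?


p(-4) = 0
p(1) = -5
p(-4) - p(1) = 0 + 5 = 5


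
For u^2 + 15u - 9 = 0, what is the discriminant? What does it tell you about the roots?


D = b^2 - 4ac = (15)^2 - 4(1)(-9) = 225 + 36 = 261
Since D > 0: two distinct irrational roots


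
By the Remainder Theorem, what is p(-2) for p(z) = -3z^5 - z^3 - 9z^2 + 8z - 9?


By the Remainder Theorem, the remainder equals p(-2):
  -3*(-2)^5 = 96
  0*(-2)^4 = 0
  -1*(-2)^3 = 8
  -9*(-2)^2 = -36
  8*(-2)^1 = -16
  constant: -9
Sum: 96 + 0 + 8 - 36 - 16 - 9 = 43


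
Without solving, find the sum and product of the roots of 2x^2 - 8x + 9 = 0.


For ax^2+bx+c=0: sum = -b/a, product = c/a.
a=2, b=-8, c=9
Sum = -(-8)/2 = 4
Product = (9)/2 = 9/2


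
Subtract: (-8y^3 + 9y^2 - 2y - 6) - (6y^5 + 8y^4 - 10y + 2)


Distribute the minus sign:
  (-8y^3 + 9y^2 - 2y - 6)
- (6y^5 + 8y^4 - 10y + 2)
Negate second polynomial: -6y^5 - 8y^4 + 10y - 2
Add: -6y^5 - 8y^4 - 8y^3 + 9y^2 + 8y - 8


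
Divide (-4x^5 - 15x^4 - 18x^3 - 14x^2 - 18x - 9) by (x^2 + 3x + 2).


(-4x^5 - 15x^4 - 18x^3 - 14x^2 - 18x - 9) / (x^2 + 3x + 2)
Step 1: -4x^3 * (x^2 + 3x + 2) = -4x^5 - 12x^4 - 8x^3; subtract.
Step 2: -3x^2 * (x^2 + 3x + 2) = -3x^4 - 9x^3 - 6x^2; subtract.
Step 3: -x * (x^2 + 3x + 2) = -x^3 - 3x^2 - 2x; subtract.
Step 4: -5 * (x^2 + 3x + 2) = -5x^2 - 15x - 10; subtract.
Quotient: -4x^3 - 3x^2 - x - 5, Remainder: -x + 1


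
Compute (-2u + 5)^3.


Expand (-2u + 5)^3 by repeated multiplication:
  (-2u + 5)^2 = 4u^2 - 20u + 25
= -8u^3 + 60u^2 - 150u + 125


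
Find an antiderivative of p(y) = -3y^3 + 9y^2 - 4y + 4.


Reverse power rule on each term:
  ∫ -3y^3 dy = -(3/4)y^4
  ∫ 9y^2 dy = 3y^3
  ∫ -4y dy = -2y^2
  ∫ 4 dy = 4y
F(y) = -(3/4)y^4 + 3y^3 - 2y^2 + 4y + C


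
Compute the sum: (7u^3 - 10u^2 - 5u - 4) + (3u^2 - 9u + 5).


Align terms by degree and add:
  7u^3 - 10u^2 - 5u - 4
+ 3u^2 - 9u + 5
= 7u^3 - 7u^2 - 14u + 1


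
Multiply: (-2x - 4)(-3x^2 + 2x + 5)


Distribute each term of the first polynomial:
  (-2x)(-3x^2 + 2x + 5) = 6x^3 - 4x^2 - 10x
  (-4)(-3x^2 + 2x + 5) = 12x^2 - 8x - 20
Sum: 6x^3 + 8x^2 - 18x - 20
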